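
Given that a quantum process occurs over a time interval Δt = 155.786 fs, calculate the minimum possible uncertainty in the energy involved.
2.113 meV

Using the energy-time uncertainty principle:
ΔEΔt ≥ ℏ/2

The minimum uncertainty in energy is:
ΔE_min = ℏ/(2Δt)
ΔE_min = (1.055e-34 J·s) / (2 × 1.558e-13 s)
ΔE_min = 3.385e-22 J = 2.113 meV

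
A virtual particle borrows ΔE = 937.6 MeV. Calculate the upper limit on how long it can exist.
3.510 × 10^-25 s

Using the energy-time uncertainty principle:
ΔEΔt ≥ ℏ/2

For a virtual particle borrowing energy ΔE, the maximum lifetime is:
Δt_max = ℏ/(2ΔE)

Converting energy:
ΔE = 937.6 MeV = 1.502e-10 J

Δt_max = (1.055e-34 J·s) / (2 × 1.502e-10 J)
Δt_max = 3.510e-25 s = 3.510 × 10^-25 s

Virtual particles with higher borrowed energy exist for shorter times.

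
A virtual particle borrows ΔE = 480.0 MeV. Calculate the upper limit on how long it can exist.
6.856 × 10^-25 s

Using the energy-time uncertainty principle:
ΔEΔt ≥ ℏ/2

For a virtual particle borrowing energy ΔE, the maximum lifetime is:
Δt_max = ℏ/(2ΔE)

Converting energy:
ΔE = 480.0 MeV = 7.690e-11 J

Δt_max = (1.055e-34 J·s) / (2 × 7.690e-11 J)
Δt_max = 6.856e-25 s = 6.856 × 10^-25 s

Virtual particles with higher borrowed energy exist for shorter times.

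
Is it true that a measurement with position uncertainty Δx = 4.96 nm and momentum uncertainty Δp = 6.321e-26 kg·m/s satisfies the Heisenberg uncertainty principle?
Yes, it satisfies the uncertainty principle.

Calculate the product ΔxΔp:
ΔxΔp = (4.960e-09 m) × (6.321e-26 kg·m/s)
ΔxΔp = 3.135e-34 J·s

Compare to the minimum allowed value ℏ/2:
ℏ/2 = 5.273e-35 J·s

Since ΔxΔp = 3.135e-34 J·s ≥ 5.273e-35 J·s = ℏ/2,
the measurement satisfies the uncertainty principle.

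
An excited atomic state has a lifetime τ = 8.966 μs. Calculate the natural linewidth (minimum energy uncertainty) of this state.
36.706 peV

Using the energy-time uncertainty principle:
ΔEΔt ≥ ℏ/2

The lifetime τ represents the time uncertainty Δt.
The natural linewidth (minimum energy uncertainty) is:

ΔE = ℏ/(2τ)
ΔE = (1.055e-34 J·s) / (2 × 8.966e-06 s)
ΔE = 5.881e-30 J = 36.706 peV

This natural linewidth limits the precision of spectroscopic measurements.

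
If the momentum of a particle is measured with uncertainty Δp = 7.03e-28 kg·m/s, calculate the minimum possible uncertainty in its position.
75.005 nm

Using the Heisenberg uncertainty principle:
ΔxΔp ≥ ℏ/2

The minimum uncertainty in position is:
Δx_min = ℏ/(2Δp)
Δx_min = (1.055e-34 J·s) / (2 × 7.030e-28 kg·m/s)
Δx_min = 7.501e-08 m = 75.005 nm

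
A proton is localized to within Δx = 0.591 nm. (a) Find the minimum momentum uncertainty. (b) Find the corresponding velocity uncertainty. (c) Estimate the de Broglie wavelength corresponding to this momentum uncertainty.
(a) Δp_min = 8.922 × 10^-26 kg·m/s
(b) Δv_min = 53.341 m/s
(c) λ_dB = 7.427 nm

Step-by-step:

(a) From the uncertainty principle:
Δp_min = ℏ/(2Δx) = (1.055e-34 J·s)/(2 × 5.910e-10 m) = 8.922e-26 kg·m/s

(b) The velocity uncertainty:
Δv = Δp/m = (8.922e-26 kg·m/s)/(1.673e-27 kg) = 5.334e+01 m/s = 53.341 m/s

(c) The de Broglie wavelength for this momentum:
λ = h/p = (6.626e-34 J·s)/(8.922e-26 kg·m/s) = 7.427e-09 m = 7.427 nm

Note: The de Broglie wavelength is comparable to the localization size, as expected from wave-particle duality.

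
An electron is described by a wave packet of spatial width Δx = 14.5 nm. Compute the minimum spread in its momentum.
3.636 × 10^-27 kg·m/s

For a wave packet, the spatial width Δx and momentum spread Δp are related by the uncertainty principle:
ΔxΔp ≥ ℏ/2

The minimum momentum spread is:
Δp_min = ℏ/(2Δx)
Δp_min = (1.055e-34 J·s) / (2 × 1.450e-08 m)
Δp_min = 3.636e-27 kg·m/s

A wave packet cannot have both a well-defined position and well-defined momentum.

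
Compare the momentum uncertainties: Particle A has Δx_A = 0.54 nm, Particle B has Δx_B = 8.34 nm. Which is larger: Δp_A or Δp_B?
Particle A has the larger minimum momentum uncertainty, by a factor of 15.44.

For each particle, the minimum momentum uncertainty is Δp_min = ℏ/(2Δx):

Particle A: Δp_A = ℏ/(2×5.400e-10 m) = 9.765e-26 kg·m/s
Particle B: Δp_B = ℏ/(2×8.340e-09 m) = 6.322e-27 kg·m/s

Ratio: Δp_A/Δp_B = 15.44

Since Δp_min ∝ 1/Δx, the particle with smaller position uncertainty (A) has larger momentum uncertainty.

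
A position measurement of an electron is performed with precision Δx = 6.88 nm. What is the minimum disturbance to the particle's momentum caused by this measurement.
7.664 × 10^-27 kg·m/s

The uncertainty principle implies that measuring position disturbs momentum:
ΔxΔp ≥ ℏ/2

When we measure position with precision Δx, we necessarily introduce a momentum uncertainty:
Δp ≥ ℏ/(2Δx)
Δp_min = (1.055e-34 J·s) / (2 × 6.880e-09 m)
Δp_min = 7.664e-27 kg·m/s

The more precisely we measure position, the greater the momentum disturbance.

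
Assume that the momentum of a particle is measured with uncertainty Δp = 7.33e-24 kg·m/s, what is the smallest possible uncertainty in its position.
7.194 pm

Using the Heisenberg uncertainty principle:
ΔxΔp ≥ ℏ/2

The minimum uncertainty in position is:
Δx_min = ℏ/(2Δp)
Δx_min = (1.055e-34 J·s) / (2 × 7.330e-24 kg·m/s)
Δx_min = 7.194e-12 m = 7.194 pm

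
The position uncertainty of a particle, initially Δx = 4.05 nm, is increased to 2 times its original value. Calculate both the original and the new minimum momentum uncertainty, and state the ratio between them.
Original Δp_min = 1.302 × 10^-26 kg·m/s; new Δp'_min = 6.510 × 10^-27 kg·m/s; ratio Δp'_min/Δp_min = 1/2.

From the uncertainty principle ΔxΔp ≥ ℏ/2, the minimum momentum uncertainty is Δp_min = ℏ/(2Δx).

Original (Δx = 4.05 nm = 4.050e-09 m):
Δp_min = (1.055e-34 J·s)/(2 × 4.050e-09 m) = 1.302e-26 kg·m/s

When Δx → 2Δx:
Δp'_min = ℏ/(2 × 2Δx) = (1/2) × ℏ/(2Δx) = (1/2) × Δp_min
Δp'_min = 1/2 × 1.302e-26 kg·m/s = 6.510e-27 kg·m/s

Since Δp_min ∝ 1/Δx, when Δx is increased to 2 times its original value, Δp_min decreases to 1/2 of its original value.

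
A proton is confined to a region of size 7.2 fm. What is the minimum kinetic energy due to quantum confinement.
100.067 keV

Using the uncertainty principle:

1. Position uncertainty: Δx ≈ 7.200e-15 m
2. Minimum momentum uncertainty: Δp = ℏ/(2Δx) = 7.323e-21 kg·m/s
3. Minimum kinetic energy:
   KE = (Δp)²/(2m) = (7.323e-21)²/(2 × 1.673e-27 kg)
   KE = 1.603e-14 J = 100.067 keV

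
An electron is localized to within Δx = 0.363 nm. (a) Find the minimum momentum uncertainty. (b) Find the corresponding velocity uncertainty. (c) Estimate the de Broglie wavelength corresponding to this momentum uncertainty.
(a) Δp_min = 1.453 × 10^-25 kg·m/s
(b) Δv_min = 159.460 km/s
(c) λ_dB = 4.562 nm

Step-by-step:

(a) From the uncertainty principle:
Δp_min = ℏ/(2Δx) = (1.055e-34 J·s)/(2 × 3.630e-10 m) = 1.453e-25 kg·m/s

(b) The velocity uncertainty:
Δv = Δp/m = (1.453e-25 kg·m/s)/(9.109e-31 kg) = 1.595e+05 m/s = 159.460 km/s

(c) The de Broglie wavelength for this momentum:
λ = h/p = (6.626e-34 J·s)/(1.453e-25 kg·m/s) = 4.562e-09 m = 4.562 nm

Note: The de Broglie wavelength is comparable to the localization size, as expected from wave-particle duality.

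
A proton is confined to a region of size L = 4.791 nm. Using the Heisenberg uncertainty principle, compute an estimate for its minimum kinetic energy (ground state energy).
225.997 neV

Using the uncertainty principle to estimate ground state energy:

1. The position uncertainty is approximately the confinement size:
   Δx ≈ L = 4.791e-09 m

2. From ΔxΔp ≥ ℏ/2, the minimum momentum uncertainty is:
   Δp ≈ ℏ/(2L) = 1.101e-26 kg·m/s

3. The kinetic energy is approximately:
   KE ≈ (Δp)²/(2m) = (1.101e-26)²/(2 × 1.673e-27 kg)
   KE ≈ 3.621e-26 J = 225.997 neV

This is an order-of-magnitude estimate of the ground state energy.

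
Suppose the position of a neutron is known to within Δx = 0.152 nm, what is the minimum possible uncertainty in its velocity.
207.113 m/s

Using the Heisenberg uncertainty principle and Δp = mΔv:
ΔxΔp ≥ ℏ/2
Δx(mΔv) ≥ ℏ/2

The minimum uncertainty in velocity is:
Δv_min = ℏ/(2mΔx)
Δv_min = (1.055e-34 J·s) / (2 × 1.675e-27 kg × 1.520e-10 m)
Δv_min = 2.071e+02 m/s = 207.113 m/s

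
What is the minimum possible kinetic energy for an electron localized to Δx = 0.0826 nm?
1.396 eV

Localizing a particle requires giving it sufficient momentum uncertainty:

1. From uncertainty principle: Δp ≥ ℏ/(2Δx)
   Δp_min = (1.055e-34 J·s) / (2 × 8.260e-11 m)
   Δp_min = 6.384e-25 kg·m/s

2. This momentum uncertainty corresponds to kinetic energy:
   KE ≈ (Δp)²/(2m) = (6.384e-25)²/(2 × 9.109e-31 kg)
   KE = 2.237e-19 J = 1.396 eV

Tighter localization requires more energy.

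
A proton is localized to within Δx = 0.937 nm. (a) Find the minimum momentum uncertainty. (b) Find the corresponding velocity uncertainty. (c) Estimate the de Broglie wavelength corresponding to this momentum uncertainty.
(a) Δp_min = 5.627 × 10^-26 kg·m/s
(b) Δv_min = 33.644 m/s
(c) λ_dB = 11.775 nm

Step-by-step:

(a) From the uncertainty principle:
Δp_min = ℏ/(2Δx) = (1.055e-34 J·s)/(2 × 9.370e-10 m) = 5.627e-26 kg·m/s

(b) The velocity uncertainty:
Δv = Δp/m = (5.627e-26 kg·m/s)/(1.673e-27 kg) = 3.364e+01 m/s = 33.644 m/s

(c) The de Broglie wavelength for this momentum:
λ = h/p = (6.626e-34 J·s)/(5.627e-26 kg·m/s) = 1.177e-08 m = 11.775 nm

Note: The de Broglie wavelength is comparable to the localization size, as expected from wave-particle duality.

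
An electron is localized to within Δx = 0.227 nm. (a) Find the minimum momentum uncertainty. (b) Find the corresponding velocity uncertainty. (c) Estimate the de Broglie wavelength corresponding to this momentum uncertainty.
(a) Δp_min = 2.323 × 10^-25 kg·m/s
(b) Δv_min = 254.995 km/s
(c) λ_dB = 2.853 nm

Step-by-step:

(a) From the uncertainty principle:
Δp_min = ℏ/(2Δx) = (1.055e-34 J·s)/(2 × 2.270e-10 m) = 2.323e-25 kg·m/s

(b) The velocity uncertainty:
Δv = Δp/m = (2.323e-25 kg·m/s)/(9.109e-31 kg) = 2.550e+05 m/s = 254.995 km/s

(c) The de Broglie wavelength for this momentum:
λ = h/p = (6.626e-34 J·s)/(2.323e-25 kg·m/s) = 2.853e-09 m = 2.853 nm

Note: The de Broglie wavelength is comparable to the localization size, as expected from wave-particle duality.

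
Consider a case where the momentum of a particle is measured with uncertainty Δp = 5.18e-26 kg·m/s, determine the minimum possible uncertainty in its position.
1.018 nm

Using the Heisenberg uncertainty principle:
ΔxΔp ≥ ℏ/2

The minimum uncertainty in position is:
Δx_min = ℏ/(2Δp)
Δx_min = (1.055e-34 J·s) / (2 × 5.180e-26 kg·m/s)
Δx_min = 1.018e-09 m = 1.018 nm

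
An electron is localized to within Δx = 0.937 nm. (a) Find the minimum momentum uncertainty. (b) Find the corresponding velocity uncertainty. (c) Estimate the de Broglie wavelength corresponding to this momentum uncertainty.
(a) Δp_min = 5.627 × 10^-26 kg·m/s
(b) Δv_min = 61.776 km/s
(c) λ_dB = 11.775 nm

Step-by-step:

(a) From the uncertainty principle:
Δp_min = ℏ/(2Δx) = (1.055e-34 J·s)/(2 × 9.370e-10 m) = 5.627e-26 kg·m/s

(b) The velocity uncertainty:
Δv = Δp/m = (5.627e-26 kg·m/s)/(9.109e-31 kg) = 6.178e+04 m/s = 61.776 km/s

(c) The de Broglie wavelength for this momentum:
λ = h/p = (6.626e-34 J·s)/(5.627e-26 kg·m/s) = 1.177e-08 m = 11.775 nm

Note: The de Broglie wavelength is comparable to the localization size, as expected from wave-particle duality.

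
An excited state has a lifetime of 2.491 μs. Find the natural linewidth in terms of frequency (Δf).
31.946 kHz

Using the energy-time uncertainty principle and E = hf:
ΔEΔt ≥ ℏ/2
hΔf·Δt ≥ ℏ/2

The minimum frequency uncertainty is:
Δf = ℏ/(2hτ) = 1/(4πτ)
Δf = 1/(4π × 2.491e-06 s)
Δf = 3.195e+04 Hz = 31.946 kHz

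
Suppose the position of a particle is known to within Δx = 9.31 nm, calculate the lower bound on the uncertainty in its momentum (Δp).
5.664 × 10^-27 kg·m/s

Using the Heisenberg uncertainty principle:
ΔxΔp ≥ ℏ/2

The minimum uncertainty in momentum is:
Δp_min = ℏ/(2Δx)
Δp_min = (1.055e-34 J·s) / (2 × 9.310e-09 m)
Δp_min = 5.664e-27 kg·m/s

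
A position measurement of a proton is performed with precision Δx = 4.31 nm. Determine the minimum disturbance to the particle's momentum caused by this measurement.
1.223 × 10^-26 kg·m/s

The uncertainty principle implies that measuring position disturbs momentum:
ΔxΔp ≥ ℏ/2

When we measure position with precision Δx, we necessarily introduce a momentum uncertainty:
Δp ≥ ℏ/(2Δx)
Δp_min = (1.055e-34 J·s) / (2 × 4.310e-09 m)
Δp_min = 1.223e-26 kg·m/s

The more precisely we measure position, the greater the momentum disturbance.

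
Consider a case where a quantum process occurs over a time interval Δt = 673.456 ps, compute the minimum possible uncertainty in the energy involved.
488.682 neV

Using the energy-time uncertainty principle:
ΔEΔt ≥ ℏ/2

The minimum uncertainty in energy is:
ΔE_min = ℏ/(2Δt)
ΔE_min = (1.055e-34 J·s) / (2 × 6.735e-10 s)
ΔE_min = 7.830e-26 J = 488.682 neV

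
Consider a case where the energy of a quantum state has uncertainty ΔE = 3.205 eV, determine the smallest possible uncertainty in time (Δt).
102.685 as

Using the energy-time uncertainty principle:
ΔEΔt ≥ ℏ/2

The minimum uncertainty in time is:
Δt_min = ℏ/(2ΔE)
Δt_min = (1.055e-34 J·s) / (2 × 5.135e-19 J)
Δt_min = 1.027e-16 s = 102.685 as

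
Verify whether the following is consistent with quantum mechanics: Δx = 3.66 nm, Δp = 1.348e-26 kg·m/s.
No, it violates the uncertainty principle (impossible measurement).

Calculate the product ΔxΔp:
ΔxΔp = (3.660e-09 m) × (1.348e-26 kg·m/s)
ΔxΔp = 4.934e-35 J·s

Compare to the minimum allowed value ℏ/2:
ℏ/2 = 5.273e-35 J·s

Since ΔxΔp = 4.934e-35 J·s < 5.273e-35 J·s = ℏ/2,
the measurement violates the uncertainty principle.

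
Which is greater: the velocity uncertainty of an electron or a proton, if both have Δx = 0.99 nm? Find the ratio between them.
The electron has the larger minimum velocity uncertainty, by a ratio of 1836.2.

For both particles, Δp_min = ℏ/(2Δx) = 5.326e-26 kg·m/s (same for both).

The velocity uncertainty is Δv = Δp/m:
- electron: Δv = 5.326e-26 / 9.109e-31 = 5.847e+04 m/s = 58.469 km/s
- proton: Δv = 5.326e-26 / 1.673e-27 = 3.184e+01 m/s = 31.843 m/s

Ratio: 5.847e+04 / 3.184e+01 = 1836.2

The lighter particle has larger velocity uncertainty because Δv ∝ 1/m.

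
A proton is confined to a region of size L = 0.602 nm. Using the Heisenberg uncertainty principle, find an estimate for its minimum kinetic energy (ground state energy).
14.314 μeV

Using the uncertainty principle to estimate ground state energy:

1. The position uncertainty is approximately the confinement size:
   Δx ≈ L = 6.020e-10 m

2. From ΔxΔp ≥ ℏ/2, the minimum momentum uncertainty is:
   Δp ≈ ℏ/(2L) = 8.759e-26 kg·m/s

3. The kinetic energy is approximately:
   KE ≈ (Δp)²/(2m) = (8.759e-26)²/(2 × 1.673e-27 kg)
   KE ≈ 2.293e-24 J = 14.314 μeV

This is an order-of-magnitude estimate of the ground state energy.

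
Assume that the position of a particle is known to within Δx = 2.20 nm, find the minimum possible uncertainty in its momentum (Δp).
2.397 × 10^-26 kg·m/s

Using the Heisenberg uncertainty principle:
ΔxΔp ≥ ℏ/2

The minimum uncertainty in momentum is:
Δp_min = ℏ/(2Δx)
Δp_min = (1.055e-34 J·s) / (2 × 2.200e-09 m)
Δp_min = 2.397e-26 kg·m/s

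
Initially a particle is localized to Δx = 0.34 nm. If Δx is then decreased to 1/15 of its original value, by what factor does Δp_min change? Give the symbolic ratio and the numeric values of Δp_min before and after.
Original Δp_min = 1.551 × 10^-25 kg·m/s; new Δp'_min = 2.326 × 10^-24 kg·m/s; ratio Δp'_min/Δp_min = 15.

From the uncertainty principle ΔxΔp ≥ ℏ/2, the minimum momentum uncertainty is Δp_min = ℏ/(2Δx).

Original (Δx = 0.34 nm = 3.400e-10 m):
Δp_min = (1.055e-34 J·s)/(2 × 3.400e-10 m) = 1.551e-25 kg·m/s

When Δx → (1/15)Δx:
Δp'_min = ℏ/(2 × (1/15)Δx) = 15 × ℏ/(2Δx) = 15 × Δp_min
Δp'_min = 15 × 1.551e-25 kg·m/s = 2.326e-24 kg·m/s

Since Δp_min ∝ 1/Δx, when Δx is decreased to 1/15 of its original value, Δp_min increases to 15 times its original value.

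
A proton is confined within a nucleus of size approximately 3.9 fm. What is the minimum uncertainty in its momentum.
1.352 × 10^-20 kg·m/s

Using the Heisenberg uncertainty principle:
ΔxΔp ≥ ℏ/2

With Δx ≈ L = 3.900e-15 m (the confinement size):
Δp_min = ℏ/(2Δx)
Δp_min = (1.055e-34 J·s) / (2 × 3.900e-15 m)
Δp_min = 1.352e-20 kg·m/s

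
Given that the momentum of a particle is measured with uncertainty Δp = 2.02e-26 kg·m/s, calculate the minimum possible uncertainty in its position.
2.610 nm

Using the Heisenberg uncertainty principle:
ΔxΔp ≥ ℏ/2

The minimum uncertainty in position is:
Δx_min = ℏ/(2Δp)
Δx_min = (1.055e-34 J·s) / (2 × 2.020e-26 kg·m/s)
Δx_min = 2.610e-09 m = 2.610 nm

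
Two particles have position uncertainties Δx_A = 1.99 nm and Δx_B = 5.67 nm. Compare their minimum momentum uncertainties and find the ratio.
Particle A has the larger minimum momentum uncertainty, by a factor of 2.85.

For each particle, the minimum momentum uncertainty is Δp_min = ℏ/(2Δx):

Particle A: Δp_A = ℏ/(2×1.990e-09 m) = 2.650e-26 kg·m/s
Particle B: Δp_B = ℏ/(2×5.670e-09 m) = 9.300e-27 kg·m/s

Ratio: Δp_A/Δp_B = 2.85

Since Δp_min ∝ 1/Δx, the particle with smaller position uncertainty (A) has larger momentum uncertainty.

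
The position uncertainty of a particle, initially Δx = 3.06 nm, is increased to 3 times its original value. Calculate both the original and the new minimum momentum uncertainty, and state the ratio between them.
Original Δp_min = 1.723 × 10^-26 kg·m/s; new Δp'_min = 5.744 × 10^-27 kg·m/s; ratio Δp'_min/Δp_min = 1/3.

From the uncertainty principle ΔxΔp ≥ ℏ/2, the minimum momentum uncertainty is Δp_min = ℏ/(2Δx).

Original (Δx = 3.06 nm = 3.060e-09 m):
Δp_min = (1.055e-34 J·s)/(2 × 3.060e-09 m) = 1.723e-26 kg·m/s

When Δx → 3Δx:
Δp'_min = ℏ/(2 × 3Δx) = (1/3) × ℏ/(2Δx) = (1/3) × Δp_min
Δp'_min = 1/3 × 1.723e-26 kg·m/s = 5.744e-27 kg·m/s

Since Δp_min ∝ 1/Δx, when Δx is increased to 3 times its original value, Δp_min decreases to 1/3 of its original value.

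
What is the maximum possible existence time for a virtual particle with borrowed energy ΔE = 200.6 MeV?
1.641 ys

Using the energy-time uncertainty principle:
ΔEΔt ≥ ℏ/2

For a virtual particle borrowing energy ΔE, the maximum lifetime is:
Δt_max = ℏ/(2ΔE)

Converting energy:
ΔE = 200.6 MeV = 3.214e-11 J

Δt_max = (1.055e-34 J·s) / (2 × 3.214e-11 J)
Δt_max = 1.641e-24 s = 1.641 ys

Virtual particles with higher borrowed energy exist for shorter times.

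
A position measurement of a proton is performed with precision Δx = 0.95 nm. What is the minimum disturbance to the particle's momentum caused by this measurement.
5.550 × 10^-26 kg·m/s

The uncertainty principle implies that measuring position disturbs momentum:
ΔxΔp ≥ ℏ/2

When we measure position with precision Δx, we necessarily introduce a momentum uncertainty:
Δp ≥ ℏ/(2Δx)
Δp_min = (1.055e-34 J·s) / (2 × 9.500e-10 m)
Δp_min = 5.550e-26 kg·m/s

The more precisely we measure position, the greater the momentum disturbance.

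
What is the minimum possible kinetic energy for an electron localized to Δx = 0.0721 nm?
1.832 eV

Localizing a particle requires giving it sufficient momentum uncertainty:

1. From uncertainty principle: Δp ≥ ℏ/(2Δx)
   Δp_min = (1.055e-34 J·s) / (2 × 7.210e-11 m)
   Δp_min = 7.313e-25 kg·m/s

2. This momentum uncertainty corresponds to kinetic energy:
   KE ≈ (Δp)²/(2m) = (7.313e-25)²/(2 × 9.109e-31 kg)
   KE = 2.936e-19 J = 1.832 eV

Tighter localization requires more energy.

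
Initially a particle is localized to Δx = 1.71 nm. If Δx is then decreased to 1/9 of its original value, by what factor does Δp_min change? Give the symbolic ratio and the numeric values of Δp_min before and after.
Original Δp_min = 3.084 × 10^-26 kg·m/s; new Δp'_min = 2.775 × 10^-25 kg·m/s; ratio Δp'_min/Δp_min = 9.

From the uncertainty principle ΔxΔp ≥ ℏ/2, the minimum momentum uncertainty is Δp_min = ℏ/(2Δx).

Original (Δx = 1.71 nm = 1.710e-09 m):
Δp_min = (1.055e-34 J·s)/(2 × 1.710e-09 m) = 3.084e-26 kg·m/s

When Δx → (1/9)Δx:
Δp'_min = ℏ/(2 × (1/9)Δx) = 9 × ℏ/(2Δx) = 9 × Δp_min
Δp'_min = 9 × 3.084e-26 kg·m/s = 2.775e-25 kg·m/s

Since Δp_min ∝ 1/Δx, when Δx is decreased to 1/9 of its original value, Δp_min increases to 9 times its original value.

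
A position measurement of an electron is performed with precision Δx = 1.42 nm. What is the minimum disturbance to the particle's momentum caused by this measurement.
3.713 × 10^-26 kg·m/s

The uncertainty principle implies that measuring position disturbs momentum:
ΔxΔp ≥ ℏ/2

When we measure position with precision Δx, we necessarily introduce a momentum uncertainty:
Δp ≥ ℏ/(2Δx)
Δp_min = (1.055e-34 J·s) / (2 × 1.420e-09 m)
Δp_min = 3.713e-26 kg·m/s

The more precisely we measure position, the greater the momentum disturbance.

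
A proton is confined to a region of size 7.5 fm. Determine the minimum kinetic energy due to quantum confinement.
92.221 keV

Using the uncertainty principle:

1. Position uncertainty: Δx ≈ 7.500e-15 m
2. Minimum momentum uncertainty: Δp = ℏ/(2Δx) = 7.030e-21 kg·m/s
3. Minimum kinetic energy:
   KE = (Δp)²/(2m) = (7.030e-21)²/(2 × 1.673e-27 kg)
   KE = 1.478e-14 J = 92.221 keV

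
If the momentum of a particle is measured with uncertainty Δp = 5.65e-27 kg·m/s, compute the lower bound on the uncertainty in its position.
9.332 nm

Using the Heisenberg uncertainty principle:
ΔxΔp ≥ ℏ/2

The minimum uncertainty in position is:
Δx_min = ℏ/(2Δp)
Δx_min = (1.055e-34 J·s) / (2 × 5.650e-27 kg·m/s)
Δx_min = 9.332e-09 m = 9.332 nm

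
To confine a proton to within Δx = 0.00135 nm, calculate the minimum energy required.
2.846 eV

Localizing a particle requires giving it sufficient momentum uncertainty:

1. From uncertainty principle: Δp ≥ ℏ/(2Δx)
   Δp_min = (1.055e-34 J·s) / (2 × 1.350e-12 m)
   Δp_min = 3.906e-23 kg·m/s

2. This momentum uncertainty corresponds to kinetic energy:
   KE ≈ (Δp)²/(2m) = (3.906e-23)²/(2 × 1.673e-27 kg)
   KE = 4.560e-19 J = 2.846 eV

Tighter localization requires more energy.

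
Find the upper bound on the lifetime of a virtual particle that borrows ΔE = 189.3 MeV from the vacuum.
1.739 ys

Using the energy-time uncertainty principle:
ΔEΔt ≥ ℏ/2

For a virtual particle borrowing energy ΔE, the maximum lifetime is:
Δt_max = ℏ/(2ΔE)

Converting energy:
ΔE = 189.3 MeV = 3.033e-11 J

Δt_max = (1.055e-34 J·s) / (2 × 3.033e-11 J)
Δt_max = 1.739e-24 s = 1.739 ys

Virtual particles with higher borrowed energy exist for shorter times.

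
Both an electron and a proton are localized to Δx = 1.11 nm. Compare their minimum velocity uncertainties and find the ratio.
The electron has the larger minimum velocity uncertainty, by a ratio of 1836.2.

For both particles, Δp_min = ℏ/(2Δx) = 4.750e-26 kg·m/s (same for both).

The velocity uncertainty is Δv = Δp/m:
- electron: Δv = 4.750e-26 / 9.109e-31 = 5.215e+04 m/s = 52.148 km/s
- proton: Δv = 4.750e-26 / 1.673e-27 = 2.840e+01 m/s = 28.400 m/s

Ratio: 5.215e+04 / 2.840e+01 = 1836.2

The lighter particle has larger velocity uncertainty because Δv ∝ 1/m.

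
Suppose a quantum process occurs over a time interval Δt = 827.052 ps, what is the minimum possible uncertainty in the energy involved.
397.927 neV

Using the energy-time uncertainty principle:
ΔEΔt ≥ ℏ/2

The minimum uncertainty in energy is:
ΔE_min = ℏ/(2Δt)
ΔE_min = (1.055e-34 J·s) / (2 × 8.271e-10 s)
ΔE_min = 6.375e-26 J = 397.927 neV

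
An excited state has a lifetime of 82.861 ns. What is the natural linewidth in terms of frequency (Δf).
960.373 kHz

Using the energy-time uncertainty principle and E = hf:
ΔEΔt ≥ ℏ/2
hΔf·Δt ≥ ℏ/2

The minimum frequency uncertainty is:
Δf = ℏ/(2hτ) = 1/(4πτ)
Δf = 1/(4π × 8.286e-08 s)
Δf = 9.604e+05 Hz = 960.373 kHz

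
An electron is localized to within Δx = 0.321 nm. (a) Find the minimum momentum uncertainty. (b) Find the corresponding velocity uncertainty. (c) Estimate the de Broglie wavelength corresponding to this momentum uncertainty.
(a) Δp_min = 1.643 × 10^-25 kg·m/s
(b) Δv_min = 180.323 km/s
(c) λ_dB = 4.034 nm

Step-by-step:

(a) From the uncertainty principle:
Δp_min = ℏ/(2Δx) = (1.055e-34 J·s)/(2 × 3.210e-10 m) = 1.643e-25 kg·m/s

(b) The velocity uncertainty:
Δv = Δp/m = (1.643e-25 kg·m/s)/(9.109e-31 kg) = 1.803e+05 m/s = 180.323 km/s

(c) The de Broglie wavelength for this momentum:
λ = h/p = (6.626e-34 J·s)/(1.643e-25 kg·m/s) = 4.034e-09 m = 4.034 nm

Note: The de Broglie wavelength is comparable to the localization size, as expected from wave-particle duality.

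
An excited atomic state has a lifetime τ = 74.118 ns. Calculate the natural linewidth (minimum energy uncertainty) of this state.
4.440 neV

Using the energy-time uncertainty principle:
ΔEΔt ≥ ℏ/2

The lifetime τ represents the time uncertainty Δt.
The natural linewidth (minimum energy uncertainty) is:

ΔE = ℏ/(2τ)
ΔE = (1.055e-34 J·s) / (2 × 7.412e-08 s)
ΔE = 7.114e-28 J = 4.440 neV

This natural linewidth limits the precision of spectroscopic measurements.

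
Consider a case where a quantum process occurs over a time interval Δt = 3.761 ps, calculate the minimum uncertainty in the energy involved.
87.505 μeV

Using the energy-time uncertainty principle:
ΔEΔt ≥ ℏ/2

The minimum uncertainty in energy is:
ΔE_min = ℏ/(2Δt)
ΔE_min = (1.055e-34 J·s) / (2 × 3.761e-12 s)
ΔE_min = 1.402e-23 J = 87.505 μeV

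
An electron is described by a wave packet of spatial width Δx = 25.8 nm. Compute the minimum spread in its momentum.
2.044 × 10^-27 kg·m/s

For a wave packet, the spatial width Δx and momentum spread Δp are related by the uncertainty principle:
ΔxΔp ≥ ℏ/2

The minimum momentum spread is:
Δp_min = ℏ/(2Δx)
Δp_min = (1.055e-34 J·s) / (2 × 2.580e-08 m)
Δp_min = 2.044e-27 kg·m/s

A wave packet cannot have both a well-defined position and well-defined momentum.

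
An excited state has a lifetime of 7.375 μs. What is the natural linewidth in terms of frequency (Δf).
10.790 kHz

Using the energy-time uncertainty principle and E = hf:
ΔEΔt ≥ ℏ/2
hΔf·Δt ≥ ℏ/2

The minimum frequency uncertainty is:
Δf = ℏ/(2hτ) = 1/(4πτ)
Δf = 1/(4π × 7.375e-06 s)
Δf = 1.079e+04 Hz = 10.790 kHz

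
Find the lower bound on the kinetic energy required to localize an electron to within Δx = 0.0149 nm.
42.903 eV

Localizing a particle requires giving it sufficient momentum uncertainty:

1. From uncertainty principle: Δp ≥ ℏ/(2Δx)
   Δp_min = (1.055e-34 J·s) / (2 × 1.490e-11 m)
   Δp_min = 3.539e-24 kg·m/s

2. This momentum uncertainty corresponds to kinetic energy:
   KE ≈ (Δp)²/(2m) = (3.539e-24)²/(2 × 9.109e-31 kg)
   KE = 6.874e-18 J = 42.903 eV

Tighter localization requires more energy.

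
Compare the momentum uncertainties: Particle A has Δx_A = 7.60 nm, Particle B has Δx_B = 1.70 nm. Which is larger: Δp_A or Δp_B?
Particle B has the larger minimum momentum uncertainty, by a factor of 4.47.

For each particle, the minimum momentum uncertainty is Δp_min = ℏ/(2Δx):

Particle A: Δp_A = ℏ/(2×7.600e-09 m) = 6.938e-27 kg·m/s
Particle B: Δp_B = ℏ/(2×1.700e-09 m) = 3.102e-26 kg·m/s

Ratio: Δp_B/Δp_A = 4.47

Since Δp_min ∝ 1/Δx, the particle with smaller position uncertainty (B) has larger momentum uncertainty.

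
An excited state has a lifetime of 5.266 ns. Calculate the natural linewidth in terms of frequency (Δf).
15.112 MHz

Using the energy-time uncertainty principle and E = hf:
ΔEΔt ≥ ℏ/2
hΔf·Δt ≥ ℏ/2

The minimum frequency uncertainty is:
Δf = ℏ/(2hτ) = 1/(4πτ)
Δf = 1/(4π × 5.266e-09 s)
Δf = 1.511e+07 Hz = 15.112 MHz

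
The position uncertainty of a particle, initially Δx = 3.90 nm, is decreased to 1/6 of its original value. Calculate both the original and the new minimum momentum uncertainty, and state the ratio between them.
Original Δp_min = 1.352 × 10^-26 kg·m/s; new Δp'_min = 8.112 × 10^-26 kg·m/s; ratio Δp'_min/Δp_min = 6.

From the uncertainty principle ΔxΔp ≥ ℏ/2, the minimum momentum uncertainty is Δp_min = ℏ/(2Δx).

Original (Δx = 3.90 nm = 3.900e-09 m):
Δp_min = (1.055e-34 J·s)/(2 × 3.900e-09 m) = 1.352e-26 kg·m/s

When Δx → (1/6)Δx:
Δp'_min = ℏ/(2 × (1/6)Δx) = 6 × ℏ/(2Δx) = 6 × Δp_min
Δp'_min = 6 × 1.352e-26 kg·m/s = 8.112e-26 kg·m/s

Since Δp_min ∝ 1/Δx, when Δx is decreased to 1/6 of its original value, Δp_min increases to 6 times its original value.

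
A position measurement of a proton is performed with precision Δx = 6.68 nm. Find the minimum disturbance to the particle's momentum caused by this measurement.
7.894 × 10^-27 kg·m/s

The uncertainty principle implies that measuring position disturbs momentum:
ΔxΔp ≥ ℏ/2

When we measure position with precision Δx, we necessarily introduce a momentum uncertainty:
Δp ≥ ℏ/(2Δx)
Δp_min = (1.055e-34 J·s) / (2 × 6.680e-09 m)
Δp_min = 7.894e-27 kg·m/s

The more precisely we measure position, the greater the momentum disturbance.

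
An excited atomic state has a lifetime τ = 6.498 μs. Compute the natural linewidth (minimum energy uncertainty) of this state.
50.647 peV

Using the energy-time uncertainty principle:
ΔEΔt ≥ ℏ/2

The lifetime τ represents the time uncertainty Δt.
The natural linewidth (minimum energy uncertainty) is:

ΔE = ℏ/(2τ)
ΔE = (1.055e-34 J·s) / (2 × 6.498e-06 s)
ΔE = 8.115e-30 J = 50.647 peV

This natural linewidth limits the precision of spectroscopic measurements.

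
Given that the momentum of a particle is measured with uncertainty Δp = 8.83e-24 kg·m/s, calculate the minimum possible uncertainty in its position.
5.972 pm

Using the Heisenberg uncertainty principle:
ΔxΔp ≥ ℏ/2

The minimum uncertainty in position is:
Δx_min = ℏ/(2Δp)
Δx_min = (1.055e-34 J·s) / (2 × 8.830e-24 kg·m/s)
Δx_min = 5.972e-12 m = 5.972 pm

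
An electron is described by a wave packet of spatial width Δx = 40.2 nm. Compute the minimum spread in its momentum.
1.312 × 10^-27 kg·m/s

For a wave packet, the spatial width Δx and momentum spread Δp are related by the uncertainty principle:
ΔxΔp ≥ ℏ/2

The minimum momentum spread is:
Δp_min = ℏ/(2Δx)
Δp_min = (1.055e-34 J·s) / (2 × 4.020e-08 m)
Δp_min = 1.312e-27 kg·m/s

A wave packet cannot have both a well-defined position and well-defined momentum.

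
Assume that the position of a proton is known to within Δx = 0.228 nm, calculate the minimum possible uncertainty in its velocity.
138.265 m/s

Using the Heisenberg uncertainty principle and Δp = mΔv:
ΔxΔp ≥ ℏ/2
Δx(mΔv) ≥ ℏ/2

The minimum uncertainty in velocity is:
Δv_min = ℏ/(2mΔx)
Δv_min = (1.055e-34 J·s) / (2 × 1.673e-27 kg × 2.280e-10 m)
Δv_min = 1.383e+02 m/s = 138.265 m/s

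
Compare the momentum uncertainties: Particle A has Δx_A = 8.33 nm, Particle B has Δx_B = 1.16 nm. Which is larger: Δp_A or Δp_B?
Particle B has the larger minimum momentum uncertainty, by a factor of 7.18.

For each particle, the minimum momentum uncertainty is Δp_min = ℏ/(2Δx):

Particle A: Δp_A = ℏ/(2×8.330e-09 m) = 6.330e-27 kg·m/s
Particle B: Δp_B = ℏ/(2×1.160e-09 m) = 4.546e-26 kg·m/s

Ratio: Δp_B/Δp_A = 7.18

Since Δp_min ∝ 1/Δx, the particle with smaller position uncertainty (B) has larger momentum uncertainty.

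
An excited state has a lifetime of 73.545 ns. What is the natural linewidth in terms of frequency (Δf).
1.082 MHz

Using the energy-time uncertainty principle and E = hf:
ΔEΔt ≥ ℏ/2
hΔf·Δt ≥ ℏ/2

The minimum frequency uncertainty is:
Δf = ℏ/(2hτ) = 1/(4πτ)
Δf = 1/(4π × 7.355e-08 s)
Δf = 1.082e+06 Hz = 1.082 MHz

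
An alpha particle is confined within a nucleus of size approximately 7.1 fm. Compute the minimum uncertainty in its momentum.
7.427 × 10^-21 kg·m/s

Using the Heisenberg uncertainty principle:
ΔxΔp ≥ ℏ/2

With Δx ≈ L = 7.100e-15 m (the confinement size):
Δp_min = ℏ/(2Δx)
Δp_min = (1.055e-34 J·s) / (2 × 7.100e-15 m)
Δp_min = 7.427e-21 kg·m/s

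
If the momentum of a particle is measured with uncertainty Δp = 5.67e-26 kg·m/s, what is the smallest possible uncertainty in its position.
929.958 pm

Using the Heisenberg uncertainty principle:
ΔxΔp ≥ ℏ/2

The minimum uncertainty in position is:
Δx_min = ℏ/(2Δp)
Δx_min = (1.055e-34 J·s) / (2 × 5.670e-26 kg·m/s)
Δx_min = 9.300e-10 m = 929.958 pm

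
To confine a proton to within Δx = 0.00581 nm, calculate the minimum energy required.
153.675 meV

Localizing a particle requires giving it sufficient momentum uncertainty:

1. From uncertainty principle: Δp ≥ ℏ/(2Δx)
   Δp_min = (1.055e-34 J·s) / (2 × 5.810e-12 m)
   Δp_min = 9.075e-24 kg·m/s

2. This momentum uncertainty corresponds to kinetic energy:
   KE ≈ (Δp)²/(2m) = (9.075e-24)²/(2 × 1.673e-27 kg)
   KE = 2.462e-20 J = 153.675 meV

Tighter localization requires more energy.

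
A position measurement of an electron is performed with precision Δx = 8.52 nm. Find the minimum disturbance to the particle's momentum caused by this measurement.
6.189 × 10^-27 kg·m/s

The uncertainty principle implies that measuring position disturbs momentum:
ΔxΔp ≥ ℏ/2

When we measure position with precision Δx, we necessarily introduce a momentum uncertainty:
Δp ≥ ℏ/(2Δx)
Δp_min = (1.055e-34 J·s) / (2 × 8.520e-09 m)
Δp_min = 6.189e-27 kg·m/s

The more precisely we measure position, the greater the momentum disturbance.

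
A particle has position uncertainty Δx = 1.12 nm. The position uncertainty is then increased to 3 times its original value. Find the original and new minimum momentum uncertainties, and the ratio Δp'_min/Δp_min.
Original Δp_min = 4.708 × 10^-26 kg·m/s; new Δp'_min = 1.569 × 10^-26 kg·m/s; ratio Δp'_min/Δp_min = 1/3.

From the uncertainty principle ΔxΔp ≥ ℏ/2, the minimum momentum uncertainty is Δp_min = ℏ/(2Δx).

Original (Δx = 1.12 nm = 1.120e-09 m):
Δp_min = (1.055e-34 J·s)/(2 × 1.120e-09 m) = 4.708e-26 kg·m/s

When Δx → 3Δx:
Δp'_min = ℏ/(2 × 3Δx) = (1/3) × ℏ/(2Δx) = (1/3) × Δp_min
Δp'_min = 1/3 × 4.708e-26 kg·m/s = 1.569e-26 kg·m/s

Since Δp_min ∝ 1/Δx, when Δx is increased to 3 times its original value, Δp_min decreases to 1/3 of its original value.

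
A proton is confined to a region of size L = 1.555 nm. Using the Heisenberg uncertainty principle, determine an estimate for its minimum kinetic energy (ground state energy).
2.145 μeV

Using the uncertainty principle to estimate ground state energy:

1. The position uncertainty is approximately the confinement size:
   Δx ≈ L = 1.555e-09 m

2. From ΔxΔp ≥ ℏ/2, the minimum momentum uncertainty is:
   Δp ≈ ℏ/(2L) = 3.391e-26 kg·m/s

3. The kinetic energy is approximately:
   KE ≈ (Δp)²/(2m) = (3.391e-26)²/(2 × 1.673e-27 kg)
   KE ≈ 3.437e-25 J = 2.145 μeV

This is an order-of-magnitude estimate of the ground state energy.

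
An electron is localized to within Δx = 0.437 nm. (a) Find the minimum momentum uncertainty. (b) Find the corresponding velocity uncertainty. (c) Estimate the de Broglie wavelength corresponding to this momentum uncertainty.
(a) Δp_min = 1.207 × 10^-25 kg·m/s
(b) Δv_min = 132.457 km/s
(c) λ_dB = 5.492 nm

Step-by-step:

(a) From the uncertainty principle:
Δp_min = ℏ/(2Δx) = (1.055e-34 J·s)/(2 × 4.370e-10 m) = 1.207e-25 kg·m/s

(b) The velocity uncertainty:
Δv = Δp/m = (1.207e-25 kg·m/s)/(9.109e-31 kg) = 1.325e+05 m/s = 132.457 km/s

(c) The de Broglie wavelength for this momentum:
λ = h/p = (6.626e-34 J·s)/(1.207e-25 kg·m/s) = 5.492e-09 m = 5.492 nm

Note: The de Broglie wavelength is comparable to the localization size, as expected from wave-particle duality.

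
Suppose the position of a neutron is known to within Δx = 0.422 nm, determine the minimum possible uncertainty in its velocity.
74.600 m/s

Using the Heisenberg uncertainty principle and Δp = mΔv:
ΔxΔp ≥ ℏ/2
Δx(mΔv) ≥ ℏ/2

The minimum uncertainty in velocity is:
Δv_min = ℏ/(2mΔx)
Δv_min = (1.055e-34 J·s) / (2 × 1.675e-27 kg × 4.220e-10 m)
Δv_min = 7.460e+01 m/s = 74.600 m/s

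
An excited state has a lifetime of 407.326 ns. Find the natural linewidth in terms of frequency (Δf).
195.366 kHz

Using the energy-time uncertainty principle and E = hf:
ΔEΔt ≥ ℏ/2
hΔf·Δt ≥ ℏ/2

The minimum frequency uncertainty is:
Δf = ℏ/(2hτ) = 1/(4πτ)
Δf = 1/(4π × 4.073e-07 s)
Δf = 1.954e+05 Hz = 195.366 kHz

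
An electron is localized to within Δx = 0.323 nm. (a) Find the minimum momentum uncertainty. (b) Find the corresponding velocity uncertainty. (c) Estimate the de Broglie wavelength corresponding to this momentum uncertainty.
(a) Δp_min = 1.632 × 10^-25 kg·m/s
(b) Δv_min = 179.207 km/s
(c) λ_dB = 4.059 nm

Step-by-step:

(a) From the uncertainty principle:
Δp_min = ℏ/(2Δx) = (1.055e-34 J·s)/(2 × 3.230e-10 m) = 1.632e-25 kg·m/s

(b) The velocity uncertainty:
Δv = Δp/m = (1.632e-25 kg·m/s)/(9.109e-31 kg) = 1.792e+05 m/s = 179.207 km/s

(c) The de Broglie wavelength for this momentum:
λ = h/p = (6.626e-34 J·s)/(1.632e-25 kg·m/s) = 4.059e-09 m = 4.059 nm

Note: The de Broglie wavelength is comparable to the localization size, as expected from wave-particle duality.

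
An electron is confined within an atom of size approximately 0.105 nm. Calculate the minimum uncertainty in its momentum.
5.022 × 10^-25 kg·m/s

Using the Heisenberg uncertainty principle:
ΔxΔp ≥ ℏ/2

With Δx ≈ L = 1.050e-10 m (the confinement size):
Δp_min = ℏ/(2Δx)
Δp_min = (1.055e-34 J·s) / (2 × 1.050e-10 m)
Δp_min = 5.022e-25 kg·m/s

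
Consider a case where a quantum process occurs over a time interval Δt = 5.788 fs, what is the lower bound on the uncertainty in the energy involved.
56.860 meV

Using the energy-time uncertainty principle:
ΔEΔt ≥ ℏ/2

The minimum uncertainty in energy is:
ΔE_min = ℏ/(2Δt)
ΔE_min = (1.055e-34 J·s) / (2 × 5.788e-15 s)
ΔE_min = 9.110e-21 J = 56.860 meV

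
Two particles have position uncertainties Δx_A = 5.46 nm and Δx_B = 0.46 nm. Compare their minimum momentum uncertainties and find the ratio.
Particle B has the larger minimum momentum uncertainty, by a factor of 11.87.

For each particle, the minimum momentum uncertainty is Δp_min = ℏ/(2Δx):

Particle A: Δp_A = ℏ/(2×5.460e-09 m) = 9.657e-27 kg·m/s
Particle B: Δp_B = ℏ/(2×4.600e-10 m) = 1.146e-25 kg·m/s

Ratio: Δp_B/Δp_A = 11.87

Since Δp_min ∝ 1/Δx, the particle with smaller position uncertainty (B) has larger momentum uncertainty.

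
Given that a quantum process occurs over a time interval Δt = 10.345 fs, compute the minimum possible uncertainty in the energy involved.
31.813 meV

Using the energy-time uncertainty principle:
ΔEΔt ≥ ℏ/2

The minimum uncertainty in energy is:
ΔE_min = ℏ/(2Δt)
ΔE_min = (1.055e-34 J·s) / (2 × 1.035e-14 s)
ΔE_min = 5.097e-21 J = 31.813 meV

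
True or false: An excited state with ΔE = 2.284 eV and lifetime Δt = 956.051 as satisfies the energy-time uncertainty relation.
Yes, it satisfies the uncertainty relation.

Calculate the product ΔEΔt:
ΔE = 2.284 eV = 3.659e-19 J
ΔEΔt = (3.659e-19 J) × (9.561e-16 s)
ΔEΔt = 3.499e-34 J·s

Compare to the minimum allowed value ℏ/2:
ℏ/2 = 5.273e-35 J·s

Since ΔEΔt = 3.499e-34 J·s ≥ 5.273e-35 J·s = ℏ/2,
this satisfies the uncertainty relation.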